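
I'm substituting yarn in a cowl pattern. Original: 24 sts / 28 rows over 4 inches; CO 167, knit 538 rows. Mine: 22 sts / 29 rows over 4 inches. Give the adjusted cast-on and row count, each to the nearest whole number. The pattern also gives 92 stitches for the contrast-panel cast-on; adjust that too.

Stitches: 167 × 22/24 = 153.08 → 153.
Rows: 538 × 29/28 = 557.21 → 557.
contrast-panel cast-on: 92 × 22/24 = 84.33 → 84.

Cast on 153 stitches; work 557 rows; contrast-panel cast-on 84 stitches.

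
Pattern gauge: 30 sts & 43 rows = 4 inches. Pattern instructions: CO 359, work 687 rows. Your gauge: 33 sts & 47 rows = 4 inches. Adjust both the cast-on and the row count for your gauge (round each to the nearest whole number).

Stitches: 359 × 33/30 = 394.90 → 395.
Rows: 687 × 47/43 = 750.91 → 751.

Cast on 395 stitches; work 751 rows.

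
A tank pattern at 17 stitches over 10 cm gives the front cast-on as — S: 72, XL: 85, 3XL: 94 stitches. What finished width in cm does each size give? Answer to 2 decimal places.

S 42.35 cm; XL 50.00 cm; 3XL 55.29 cm.

17/10 = 1.7 sts per cm.
S: 72 / 1.7 = 42.353 → 42.35 cm.
XL: 85 / 1.7 = 50.000 → 50.00 cm.
3XL: 94 / 1.7 = 55.294 → 55.29 cm.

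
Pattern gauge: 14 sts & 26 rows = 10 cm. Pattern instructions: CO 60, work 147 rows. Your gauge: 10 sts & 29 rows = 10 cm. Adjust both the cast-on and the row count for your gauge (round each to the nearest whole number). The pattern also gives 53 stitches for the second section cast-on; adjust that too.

Cast on 43 stitches; work 164 rows; second section cast-on 38 stitches.

Stitches: 60 × 10/14 = 42.86 → 43.
Rows: 147 × 29/26 = 163.96 → 164.
second section cast-on: 53 × 10/14 = 37.86 → 38.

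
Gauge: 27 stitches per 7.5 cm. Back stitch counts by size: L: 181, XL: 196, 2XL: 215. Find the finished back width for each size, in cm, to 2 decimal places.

27/7.5 = 3.6 sts per cm.
L: 181 / 3.6 = 50.278 → 50.28 cm.
XL: 196 / 3.6 = 54.444 → 54.44 cm.
2XL: 215 / 3.6 = 59.722 → 59.72 cm.

L 50.28 cm; XL 54.44 cm; 2XL 59.72 cm.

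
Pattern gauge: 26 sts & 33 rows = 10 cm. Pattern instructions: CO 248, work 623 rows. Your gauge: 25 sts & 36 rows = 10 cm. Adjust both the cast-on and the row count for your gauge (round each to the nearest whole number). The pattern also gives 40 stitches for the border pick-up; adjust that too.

Stitches: 248 × 25/26 = 238.46 → 238.
Rows: 623 × 36/33 = 679.64 → 680.
border pick-up: 40 × 25/26 = 38.46 → 38.

Cast on 238 stitches; work 680 rows; border pick-up 38 stitches.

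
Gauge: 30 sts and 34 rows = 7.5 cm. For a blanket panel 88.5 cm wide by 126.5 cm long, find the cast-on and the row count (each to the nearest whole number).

Cast on 354 stitches and work 573 rows.

Stitch gauge = 30/7.5 = 4 sts/cm; 88.5 × 4 = 354.00 → 354 sts.
Row gauge = 34/7.5 = 4.533 rows/cm; 126.5 × 4.533 = 573.47 → 573 rows.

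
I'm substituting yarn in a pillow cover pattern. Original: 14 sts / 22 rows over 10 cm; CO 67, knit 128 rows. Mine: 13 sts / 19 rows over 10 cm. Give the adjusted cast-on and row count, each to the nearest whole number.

Cast on 62 stitches; work 111 rows.

Stitches: 67 × 13/14 = 62.21 → 62.
Rows: 128 × 19/22 = 110.55 → 111.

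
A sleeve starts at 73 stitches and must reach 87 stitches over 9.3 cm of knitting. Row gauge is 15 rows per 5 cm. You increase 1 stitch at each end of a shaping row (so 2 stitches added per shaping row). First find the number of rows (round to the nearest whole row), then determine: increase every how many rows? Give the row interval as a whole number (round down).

Rows = 9.3 × 3 = 27.9 → 28 rows.
Stitches to add: 14 → 7 shaping rows (at 2 st each).
28 / 7 = 4.00 → every 4 rows.

Increase every 4th row.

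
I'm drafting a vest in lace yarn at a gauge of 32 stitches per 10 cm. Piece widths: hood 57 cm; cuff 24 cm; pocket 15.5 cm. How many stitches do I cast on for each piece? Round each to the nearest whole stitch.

Rate = 32/10 = 3.2 sts per cm.
hood: 57 × 3.2 = 182.40 → 182.
cuff: 24 × 3.2 = 76.80 → 77.
pocket: 15.5 × 3.2 = 49.60 → 50.

hood 182; cuff 77; pocket 50.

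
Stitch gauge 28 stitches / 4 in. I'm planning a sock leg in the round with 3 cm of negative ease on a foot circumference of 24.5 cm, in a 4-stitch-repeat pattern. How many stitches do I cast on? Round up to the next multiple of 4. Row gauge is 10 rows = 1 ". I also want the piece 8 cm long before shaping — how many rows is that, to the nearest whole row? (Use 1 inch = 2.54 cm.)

Cast on 60 stitches; work 31 rows.

Finished = 24.5 − 3 = 21.5 cm.
21.5 cm × 1/2.54 = 8.46 inches.
28/4 = 7 sts per in; 8.46 × 7 = 59.25 sts.
Next multiple of 4 → 60.
8 cm = 3.15 inches; × 10 = 31.50 → 31 rows.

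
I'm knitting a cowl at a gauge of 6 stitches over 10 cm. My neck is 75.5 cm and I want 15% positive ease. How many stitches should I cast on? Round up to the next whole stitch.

Cast on 53 stitches.

Finished = 75.5 × 1.15 = 86.83 cm.
6 / 10 = 0.6 sts per cm.
86.83 × 0.6 = 52.09 sts.
→ 53 sts.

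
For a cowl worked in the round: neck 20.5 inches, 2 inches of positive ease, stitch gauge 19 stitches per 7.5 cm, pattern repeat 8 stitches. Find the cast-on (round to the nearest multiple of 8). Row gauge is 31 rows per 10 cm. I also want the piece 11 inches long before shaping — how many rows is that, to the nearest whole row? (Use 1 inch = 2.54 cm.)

Cast on 144 stitches; work 87 rows.

Finished = 20.5 + 2 = 22.5 inches.
22.5 inches × 2.54 = 57.15 cm.
19/7.5 = 2.533 sts per cm; 57.15 × 2.533 = 144.78 sts.
Nearest multiple of 8 → 144.
11 inches = 27.94 cm; × 3.1 = 86.61 → 87 rows.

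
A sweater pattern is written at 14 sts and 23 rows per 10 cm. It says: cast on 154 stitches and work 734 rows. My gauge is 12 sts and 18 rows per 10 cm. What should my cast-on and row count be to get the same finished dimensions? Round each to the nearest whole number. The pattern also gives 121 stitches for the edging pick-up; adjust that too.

Stitches: 154 × 12/14 = 132.00 → 132.
Rows: 734 × 18/23 = 574.43 → 574.
edging pick-up: 121 × 12/14 = 103.71 → 104.

Cast on 132 stitches; work 574 rows; edging pick-up 104 stitches.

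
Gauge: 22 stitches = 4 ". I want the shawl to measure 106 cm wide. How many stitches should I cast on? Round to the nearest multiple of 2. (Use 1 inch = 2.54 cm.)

CO 230 sts.

106 cm = 41.73 in.
22 stitches / 4 in = 5.5 stitches per inch.
41.73 × 5.5 = 229.53 stitches.
Round to nearest multiple of 2 → 230.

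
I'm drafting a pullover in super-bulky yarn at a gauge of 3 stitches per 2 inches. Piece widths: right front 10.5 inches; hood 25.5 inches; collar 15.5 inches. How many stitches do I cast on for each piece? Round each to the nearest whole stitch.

right front 16; hood 38; collar 23.

Rate = 3/2 = 1.5 sts per in.
right front: 10.5 × 1.5 = 15.75 → 16.
hood: 25.5 × 1.5 = 38.25 → 38.
collar: 15.5 × 1.5 = 23.25 → 23.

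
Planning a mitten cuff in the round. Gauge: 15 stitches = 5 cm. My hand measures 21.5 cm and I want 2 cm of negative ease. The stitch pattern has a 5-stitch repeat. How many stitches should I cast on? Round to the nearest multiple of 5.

Finished = 21.5 − 2 = 19.5 cm.
15 / 5 = 3 sts/cm.
19.5 × 3 = 58.50 sts.
Nearest multiple of 5: 60.

CO 60 sts.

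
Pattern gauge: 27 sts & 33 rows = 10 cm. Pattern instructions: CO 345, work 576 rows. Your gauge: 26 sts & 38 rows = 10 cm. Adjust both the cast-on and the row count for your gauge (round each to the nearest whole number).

Stitches: 345 × 26/27 = 332.22 → 332.
Rows: 576 × 38/33 = 663.27 → 663.

Cast on 332 stitches; work 663 rows.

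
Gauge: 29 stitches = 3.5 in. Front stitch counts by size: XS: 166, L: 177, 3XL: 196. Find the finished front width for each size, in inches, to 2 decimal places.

XS 20.03 inches; L 21.36 inches; 3XL 23.66 inches.

29/3.5 = 8.286 sts per in.
XS: 166 / 8.286 = 20.034 → 20.03 in.
L: 177 / 8.286 = 21.362 → 21.36 in.
3XL: 196 / 8.286 = 23.655 → 23.66 in.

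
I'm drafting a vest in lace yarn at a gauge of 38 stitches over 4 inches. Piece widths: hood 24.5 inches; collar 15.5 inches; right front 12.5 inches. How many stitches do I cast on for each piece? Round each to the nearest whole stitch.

Rate = 38/4 = 9.5 sts per in.
hood: 24.5 × 9.5 = 232.75 → 233.
collar: 15.5 × 9.5 = 147.25 → 147.
right front: 12.5 × 9.5 = 118.75 → 119.

hood 233; collar 147; right front 119.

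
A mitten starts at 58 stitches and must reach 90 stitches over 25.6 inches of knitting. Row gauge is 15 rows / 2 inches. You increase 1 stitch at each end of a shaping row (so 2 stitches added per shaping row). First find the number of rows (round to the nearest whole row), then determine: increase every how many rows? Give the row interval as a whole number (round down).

Increase every 12th row.

Rows = 25.6 × 7.5 = 192.0 → 192 rows.
Stitches to add: 32 → 16 shaping rows (at 2 st each).
192 / 16 = 12.00 → every 12 rows.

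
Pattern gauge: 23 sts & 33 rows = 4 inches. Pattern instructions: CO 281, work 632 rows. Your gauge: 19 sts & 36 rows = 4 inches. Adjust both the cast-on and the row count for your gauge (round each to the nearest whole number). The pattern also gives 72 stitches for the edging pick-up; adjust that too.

Stitches: 281 × 19/23 = 232.13 → 232.
Rows: 632 × 36/33 = 689.45 → 689.
edging pick-up: 72 × 19/23 = 59.48 → 59.

Cast on 232 stitches; work 689 rows; edging pick-up 59 stitches.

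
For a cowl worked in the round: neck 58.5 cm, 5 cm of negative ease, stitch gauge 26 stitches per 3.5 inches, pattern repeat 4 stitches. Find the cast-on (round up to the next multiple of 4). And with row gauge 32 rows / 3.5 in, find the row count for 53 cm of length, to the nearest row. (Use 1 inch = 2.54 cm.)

Finished = 58.5 − 5 = 53.5 cm.
53.5 cm × 1/2.54 = 21.06 inches.
26/3.5 = 7.429 sts per in; 21.06 × 7.429 = 156.47 sts.
Next multiple of 4 → 160.
53 cm = 20.87 inches; × 9.143 = 190.78 → 191 rows.

Cast on 160 stitches; work 191 rows.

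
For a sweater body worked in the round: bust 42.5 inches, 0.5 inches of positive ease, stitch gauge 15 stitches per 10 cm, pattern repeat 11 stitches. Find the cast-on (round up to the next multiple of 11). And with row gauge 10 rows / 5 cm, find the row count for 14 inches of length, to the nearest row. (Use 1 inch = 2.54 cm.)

Finished = 42.5 + 0.5 = 43 inches.
43 inches × 2.54 = 109.22 cm.
15/10 = 1.5 sts per cm; 109.22 × 1.5 = 163.83 sts.
Next multiple of 11 → 165.
14 inches = 35.56 cm; × 2 = 71.12 → 71 rows.

Cast on 165 stitches; work 71 rows.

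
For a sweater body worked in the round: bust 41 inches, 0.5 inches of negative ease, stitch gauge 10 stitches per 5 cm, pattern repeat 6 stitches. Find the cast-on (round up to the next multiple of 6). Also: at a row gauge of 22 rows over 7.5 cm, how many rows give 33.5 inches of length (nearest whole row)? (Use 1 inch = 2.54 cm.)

Cast on 210 stitches; work 250 rows.

Finished = 41 − 0.5 = 40.5 inches.
40.5 inches × 2.54 = 102.87 cm.
10/5 = 2 sts per cm; 102.87 × 2 = 205.74 sts.
Next multiple of 6 → 210.
33.5 inches = 85.09 cm; × 2.933 = 249.60 → 250 rows.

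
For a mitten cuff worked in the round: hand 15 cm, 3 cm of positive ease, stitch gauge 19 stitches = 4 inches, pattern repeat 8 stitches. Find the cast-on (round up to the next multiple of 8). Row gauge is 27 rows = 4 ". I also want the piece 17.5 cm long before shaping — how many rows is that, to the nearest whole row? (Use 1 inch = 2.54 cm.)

Finished = 15 + 3 = 18 cm.
18 cm × 1/2.54 = 7.09 inches.
19/4 = 4.75 sts per in; 7.09 × 4.75 = 33.66 sts.
Next multiple of 8 → 40.
17.5 cm = 6.89 inches; × 6.75 = 46.51 → 47 rows.

Cast on 40 stitches; work 47 rows.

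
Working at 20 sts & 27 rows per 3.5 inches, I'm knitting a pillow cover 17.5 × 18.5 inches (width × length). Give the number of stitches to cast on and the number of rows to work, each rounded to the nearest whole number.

Cast on 100 stitches and work 143 rows.

Stitch gauge = 20/3.5 = 5.714 sts/in; 17.5 × 5.714 = 100.00 → 100 sts.
Row gauge = 27/3.5 = 7.714 rows/in; 18.5 × 7.714 = 142.71 → 143 rows.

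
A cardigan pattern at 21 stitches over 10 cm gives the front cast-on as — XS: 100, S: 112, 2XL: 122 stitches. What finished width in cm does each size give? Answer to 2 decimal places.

21/10 = 2.1 sts per cm.
XS: 100 / 2.1 = 47.619 → 47.62 cm.
S: 112 / 2.1 = 53.333 → 53.33 cm.
2XL: 122 / 2.1 = 58.095 → 58.10 cm.

XS 47.62 cm; S 53.33 cm; 2XL 58.10 cm.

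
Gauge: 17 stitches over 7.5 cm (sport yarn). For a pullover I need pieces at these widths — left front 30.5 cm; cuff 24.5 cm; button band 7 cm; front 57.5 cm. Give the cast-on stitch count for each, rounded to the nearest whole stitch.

Rate = 17/7.5 = 2.267 sts per cm.
left front: 30.5 × 2.267 = 69.13 → 69.
cuff: 24.5 × 2.267 = 55.53 → 56.
button band: 7 × 2.267 = 15.87 → 16.
front: 57.5 × 2.267 = 130.33 → 130.

left front 69; cuff 56; button band 16; front 130.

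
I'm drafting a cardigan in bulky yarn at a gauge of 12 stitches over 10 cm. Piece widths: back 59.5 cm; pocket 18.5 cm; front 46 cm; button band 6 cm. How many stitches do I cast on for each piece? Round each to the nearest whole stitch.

Rate = 12/10 = 1.2 sts per cm.
back: 59.5 × 1.2 = 71.40 → 71.
pocket: 18.5 × 1.2 = 22.20 → 22.
front: 46 × 1.2 = 55.20 → 55.
button band: 6 × 1.2 = 7.20 → 7.

back 71; pocket 22; front 55; button band 7.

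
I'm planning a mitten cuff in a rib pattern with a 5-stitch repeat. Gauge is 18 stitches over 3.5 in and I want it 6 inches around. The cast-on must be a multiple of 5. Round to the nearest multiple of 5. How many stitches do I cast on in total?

Cast on 30 stitches.

18 / 3.5 = 5.143 sts per inch.
6 × 5.143 = 30.86 sts.
Nearest multiple of 5: 30.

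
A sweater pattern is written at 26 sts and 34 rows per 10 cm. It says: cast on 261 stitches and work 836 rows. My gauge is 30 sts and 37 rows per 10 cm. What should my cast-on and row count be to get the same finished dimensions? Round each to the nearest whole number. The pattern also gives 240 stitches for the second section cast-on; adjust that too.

Cast on 301 stitches; work 910 rows; second section cast-on 277 stitches.

Stitches: 261 × 30/26 = 301.15 → 301.
Rows: 836 × 37/34 = 909.76 → 910.
second section cast-on: 240 × 30/26 = 276.92 → 277.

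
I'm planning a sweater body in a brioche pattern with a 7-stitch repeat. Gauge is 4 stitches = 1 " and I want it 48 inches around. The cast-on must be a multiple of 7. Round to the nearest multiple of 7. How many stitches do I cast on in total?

4 / 1 = 4 sts per inch.
48 × 4 = 192.00 sts.
Nearest multiple of 7: 189.

CO 189 sts.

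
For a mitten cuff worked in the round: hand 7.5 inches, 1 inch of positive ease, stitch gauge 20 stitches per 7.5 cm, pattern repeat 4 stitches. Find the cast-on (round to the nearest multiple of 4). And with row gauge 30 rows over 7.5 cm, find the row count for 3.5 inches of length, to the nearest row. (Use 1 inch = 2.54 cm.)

Finished = 7.5 + 1 = 8.5 inches.
8.5 inches × 2.54 = 21.59 cm.
20/7.5 = 2.667 sts per cm; 21.59 × 2.667 = 57.57 sts.
Nearest multiple of 4 → 56.
3.5 inches = 8.89 cm; × 4 = 35.56 → 36 rows.

Cast on 56 stitches; work 36 rows.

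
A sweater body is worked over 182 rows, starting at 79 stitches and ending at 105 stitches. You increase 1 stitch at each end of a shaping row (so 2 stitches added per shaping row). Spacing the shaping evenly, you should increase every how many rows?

Stitches to add: |105 − 79| = 26.
Shaping rows needed: 26 / 2 = 13.
182 rows / 13 = every 14 rows.

Increase every 14th row.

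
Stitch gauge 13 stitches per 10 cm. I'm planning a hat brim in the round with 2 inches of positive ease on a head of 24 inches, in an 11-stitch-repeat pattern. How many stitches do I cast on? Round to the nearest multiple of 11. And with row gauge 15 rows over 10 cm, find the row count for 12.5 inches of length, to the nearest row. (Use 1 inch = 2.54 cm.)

Cast on 88 stitches; work 48 rows.

Finished = 24 + 2 = 26 inches.
26 inches × 2.54 = 66.04 cm.
13/10 = 1.3 sts per cm; 66.04 × 1.3 = 85.85 sts.
Nearest multiple of 11 → 88.
12.5 inches = 31.75 cm; × 1.5 = 47.62 → 48 rows.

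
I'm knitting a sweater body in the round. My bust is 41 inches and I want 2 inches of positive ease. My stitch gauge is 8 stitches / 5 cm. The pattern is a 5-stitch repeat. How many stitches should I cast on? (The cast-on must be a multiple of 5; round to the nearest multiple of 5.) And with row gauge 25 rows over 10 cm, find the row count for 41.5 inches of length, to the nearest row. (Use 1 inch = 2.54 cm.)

Cast on 175 stitches; work 264 rows.

Finished = 41 + 2 = 43 inches.
43 inches × 2.54 = 109.22 cm.
8/5 = 1.6 sts per cm; 109.22 × 1.6 = 174.75 sts.
Nearest multiple of 5 → 175.
41.5 inches = 105.41 cm; × 2.5 = 263.52 → 264 rows.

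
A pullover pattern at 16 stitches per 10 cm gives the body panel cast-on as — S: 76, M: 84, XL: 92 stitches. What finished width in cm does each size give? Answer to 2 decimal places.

16/10 = 1.6 sts per cm.
S: 76 / 1.6 = 47.500 → 47.50 cm.
M: 84 / 1.6 = 52.500 → 52.50 cm.
XL: 92 / 1.6 = 57.500 → 57.50 cm.

S 47.50 cm; M 52.50 cm; XL 57.50 cm.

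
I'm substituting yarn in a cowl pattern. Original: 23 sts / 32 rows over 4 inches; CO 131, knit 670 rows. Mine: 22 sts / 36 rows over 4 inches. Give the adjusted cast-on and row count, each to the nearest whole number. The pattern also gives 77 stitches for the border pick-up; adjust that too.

Cast on 125 stitches; work 754 rows; border pick-up 74 stitches.

Stitches: 131 × 22/23 = 125.30 → 125.
Rows: 670 × 36/32 = 753.75 → 754.
border pick-up: 77 × 22/23 = 73.65 → 74.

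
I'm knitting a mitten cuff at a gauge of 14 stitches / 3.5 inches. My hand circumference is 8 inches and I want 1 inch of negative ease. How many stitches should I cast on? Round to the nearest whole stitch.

28 stitches.

Finished = 8 − 1 = 7 in.
14 / 3.5 = 4 sts per inch.
7.00 × 4 = 28.00 sts.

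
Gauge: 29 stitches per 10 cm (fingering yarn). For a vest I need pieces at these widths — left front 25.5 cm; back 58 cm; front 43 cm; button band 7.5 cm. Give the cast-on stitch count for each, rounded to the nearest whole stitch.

left front 74; back 168; front 125; button band 22.

Rate = 29/10 = 2.9 sts per cm.
left front: 25.5 × 2.9 = 73.95 → 74.
back: 58 × 2.9 = 168.20 → 168.
front: 43 × 2.9 = 124.70 → 125.
button band: 7.5 × 2.9 = 21.75 → 22.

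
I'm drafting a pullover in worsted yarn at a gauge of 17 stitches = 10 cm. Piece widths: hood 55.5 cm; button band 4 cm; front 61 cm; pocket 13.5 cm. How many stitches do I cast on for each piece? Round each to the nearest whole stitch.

hood 94; button band 7; front 104; pocket 23.

Rate = 17/10 = 1.7 sts per cm.
hood: 55.5 × 1.7 = 94.35 → 94.
button band: 4 × 1.7 = 6.80 → 7.
front: 61 × 1.7 = 103.70 → 104.
pocket: 13.5 × 1.7 = 22.95 → 23.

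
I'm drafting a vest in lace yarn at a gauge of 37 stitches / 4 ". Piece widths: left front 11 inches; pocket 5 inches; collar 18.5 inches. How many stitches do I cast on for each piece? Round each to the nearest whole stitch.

left front 102; pocket 46; collar 171.

Rate = 37/4 = 9.25 sts per in.
left front: 11 × 9.25 = 101.75 → 102.
pocket: 5 × 9.25 = 46.25 → 46.
collar: 18.5 × 9.25 = 171.12 → 171.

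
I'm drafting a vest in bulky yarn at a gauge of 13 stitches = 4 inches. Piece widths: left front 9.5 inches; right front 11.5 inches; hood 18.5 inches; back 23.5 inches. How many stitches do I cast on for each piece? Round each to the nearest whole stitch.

left front 31; right front 37; hood 60; back 76.

Rate = 13/4 = 3.25 sts per in.
left front: 9.5 × 3.25 = 30.88 → 31.
right front: 11.5 × 3.25 = 37.38 → 37.
hood: 18.5 × 3.25 = 60.12 → 60.
back: 23.5 × 3.25 = 76.38 → 76.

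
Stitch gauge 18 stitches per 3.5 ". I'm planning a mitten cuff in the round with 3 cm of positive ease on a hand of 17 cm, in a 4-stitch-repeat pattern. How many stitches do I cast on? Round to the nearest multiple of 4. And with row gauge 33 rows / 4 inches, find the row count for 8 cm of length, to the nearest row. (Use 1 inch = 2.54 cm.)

Cast on 40 stitches; work 26 rows.

Finished = 17 + 3 = 20 cm.
20 cm × 1/2.54 = 7.87 inches.
18/3.5 = 5.143 sts per in; 7.87 × 5.143 = 40.49 sts.
Nearest multiple of 4 → 40.
8 cm = 3.15 inches; × 8.25 = 25.98 → 26 rows.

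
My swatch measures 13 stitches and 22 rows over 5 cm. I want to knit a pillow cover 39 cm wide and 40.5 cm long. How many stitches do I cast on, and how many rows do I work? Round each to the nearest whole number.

Cast on 101 stitches and work 178 rows.

Stitch gauge = 13/5 = 2.6 sts/cm; 39 × 2.6 = 101.40 → 101 sts.
Row gauge = 22/5 = 4.4 rows/cm; 40.5 × 4.4 = 178.20 → 178 rows.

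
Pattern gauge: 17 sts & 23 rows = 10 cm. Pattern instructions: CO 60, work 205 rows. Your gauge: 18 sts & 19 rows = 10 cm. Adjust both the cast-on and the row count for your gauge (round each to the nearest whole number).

Cast on 64 stitches; work 169 rows.

Stitches: 60 × 18/17 = 63.53 → 64.
Rows: 205 × 19/23 = 169.35 → 169.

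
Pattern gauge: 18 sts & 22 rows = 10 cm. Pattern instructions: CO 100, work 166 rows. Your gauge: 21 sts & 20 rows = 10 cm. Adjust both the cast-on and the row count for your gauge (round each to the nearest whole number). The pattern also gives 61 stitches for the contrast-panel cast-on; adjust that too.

Stitches: 100 × 21/18 = 116.67 → 117.
Rows: 166 × 20/22 = 150.91 → 151.
contrast-panel cast-on: 61 × 21/18 = 71.17 → 71.

Cast on 117 stitches; work 151 rows; contrast-panel cast-on 71 stitches.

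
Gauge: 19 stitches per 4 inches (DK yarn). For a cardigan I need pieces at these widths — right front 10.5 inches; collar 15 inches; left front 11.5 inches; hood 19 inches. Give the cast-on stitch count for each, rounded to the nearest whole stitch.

right front 50; collar 71; left front 55; hood 90.

Rate = 19/4 = 4.75 sts per in.
right front: 10.5 × 4.75 = 49.88 → 50.
collar: 15 × 4.75 = 71.25 → 71.
left front: 11.5 × 4.75 = 54.62 → 55.
hood: 19 × 4.75 = 90.25 → 90.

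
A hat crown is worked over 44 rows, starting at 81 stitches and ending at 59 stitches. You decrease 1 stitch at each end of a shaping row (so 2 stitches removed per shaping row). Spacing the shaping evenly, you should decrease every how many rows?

Stitches to remove: |59 − 81| = 22.
Shaping rows needed: 22 / 2 = 11.
44 rows / 11 = every 4 rows.

Decrease every 4th row.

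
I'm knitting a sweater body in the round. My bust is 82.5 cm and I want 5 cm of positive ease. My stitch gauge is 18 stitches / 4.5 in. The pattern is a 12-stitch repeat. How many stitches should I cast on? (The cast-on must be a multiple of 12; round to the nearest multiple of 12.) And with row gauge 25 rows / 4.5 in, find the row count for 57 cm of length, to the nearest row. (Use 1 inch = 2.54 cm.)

Finished = 82.5 + 5 = 87.5 cm.
87.5 cm × 1/2.54 = 34.45 inches.
18/4.5 = 4 sts per in; 34.45 × 4 = 137.80 sts.
Nearest multiple of 12 → 132.
57 cm = 22.44 inches; × 5.556 = 124.67 → 125 rows.

Cast on 132 stitches; work 125 rows.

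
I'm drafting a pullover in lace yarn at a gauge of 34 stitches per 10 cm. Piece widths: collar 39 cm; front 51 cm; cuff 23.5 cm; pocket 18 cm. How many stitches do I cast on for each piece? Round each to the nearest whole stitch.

Rate = 34/10 = 3.4 sts per cm.
collar: 39 × 3.4 = 132.60 → 133.
front: 51 × 3.4 = 173.40 → 173.
cuff: 23.5 × 3.4 = 79.90 → 80.
pocket: 18 × 3.4 = 61.20 → 61.

collar 133; front 173; cuff 80; pocket 61.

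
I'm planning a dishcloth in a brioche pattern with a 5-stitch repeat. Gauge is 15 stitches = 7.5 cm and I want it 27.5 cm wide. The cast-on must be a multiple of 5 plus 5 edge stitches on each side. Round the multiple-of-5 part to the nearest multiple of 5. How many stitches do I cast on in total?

CO 55 sts.

15 / 7.5 = 2 sts per cm.
27.5 × 2 = 55.00 sts.
Less 10 edge sts → 45.00 for the repeat.
Nearest multiple of 5: 45.
Add back 10 edge sts → 55.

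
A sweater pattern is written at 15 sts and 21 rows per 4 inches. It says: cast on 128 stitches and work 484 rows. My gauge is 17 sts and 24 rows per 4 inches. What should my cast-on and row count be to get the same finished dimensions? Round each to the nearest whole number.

Stitches: 128 × 17/15 = 145.07 → 145.
Rows: 484 × 24/21 = 553.14 → 553.

Cast on 145 stitches; work 553 rows.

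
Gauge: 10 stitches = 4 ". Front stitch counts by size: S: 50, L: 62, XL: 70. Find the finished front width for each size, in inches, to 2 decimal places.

S 20.00 inches; L 24.80 inches; XL 28.00 inches.

10/4 = 2.5 sts per in.
S: 50 / 2.5 = 20.000 → 20.00 in.
L: 62 / 2.5 = 24.800 → 24.80 in.
XL: 70 / 2.5 = 28.000 → 28.00 in.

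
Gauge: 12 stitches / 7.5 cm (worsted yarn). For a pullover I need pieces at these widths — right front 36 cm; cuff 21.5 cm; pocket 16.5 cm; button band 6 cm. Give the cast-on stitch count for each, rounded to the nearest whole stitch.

Rate = 12/7.5 = 1.6 sts per cm.
right front: 36 × 1.6 = 57.60 → 58.
cuff: 21.5 × 1.6 = 34.40 → 34.
pocket: 16.5 × 1.6 = 26.40 → 26.
button band: 6 × 1.6 = 9.60 → 10.

right front 58; cuff 34; pocket 26; button band 10.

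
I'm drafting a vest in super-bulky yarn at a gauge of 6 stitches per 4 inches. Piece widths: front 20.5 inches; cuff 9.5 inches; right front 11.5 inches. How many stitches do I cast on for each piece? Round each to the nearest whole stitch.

front 31; cuff 14; right front 17.

Rate = 6/4 = 1.5 sts per in.
front: 20.5 × 1.5 = 30.75 → 31.
cuff: 9.5 × 1.5 = 14.25 → 14.
right front: 11.5 × 1.5 = 17.25 → 17.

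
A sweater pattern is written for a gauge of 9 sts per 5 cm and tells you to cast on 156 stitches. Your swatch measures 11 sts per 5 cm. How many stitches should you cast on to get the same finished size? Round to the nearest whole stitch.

Scale factor = 11 / 9 = 1.222.
156 × 11 / 9 = 190.67 sts.
→ 191 sts.

191 stitches.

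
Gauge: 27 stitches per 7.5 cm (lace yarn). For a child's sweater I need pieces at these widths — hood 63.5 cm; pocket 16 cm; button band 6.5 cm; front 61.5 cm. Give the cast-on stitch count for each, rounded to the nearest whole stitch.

hood 229; pocket 58; button band 23; front 221.

Rate = 27/7.5 = 3.6 sts per cm.
hood: 63.5 × 3.6 = 228.60 → 229.
pocket: 16 × 3.6 = 57.60 → 58.
button band: 6.5 × 3.6 = 23.40 → 23.
front: 61.5 × 3.6 = 221.40 → 221.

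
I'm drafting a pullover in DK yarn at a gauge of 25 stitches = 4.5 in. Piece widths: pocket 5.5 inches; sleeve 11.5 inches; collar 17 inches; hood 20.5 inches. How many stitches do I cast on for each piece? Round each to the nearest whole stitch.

pocket 31; sleeve 64; collar 94; hood 114.

Rate = 25/4.5 = 5.556 sts per in.
pocket: 5.5 × 5.556 = 30.56 → 31.
sleeve: 11.5 × 5.556 = 63.89 → 64.
collar: 17 × 5.556 = 94.44 → 94.
hood: 20.5 × 5.556 = 113.89 → 114.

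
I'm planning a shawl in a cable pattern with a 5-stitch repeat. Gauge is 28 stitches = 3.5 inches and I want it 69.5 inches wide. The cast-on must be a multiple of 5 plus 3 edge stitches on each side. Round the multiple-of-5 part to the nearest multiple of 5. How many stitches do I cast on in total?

CO 556 sts.

28 / 3.5 = 8 sts per inch.
69.5 × 8 = 556.00 sts.
Less 6 edge sts → 550.00 for the repeat.
Nearest multiple of 5: 550.
Add back 6 edge sts → 556.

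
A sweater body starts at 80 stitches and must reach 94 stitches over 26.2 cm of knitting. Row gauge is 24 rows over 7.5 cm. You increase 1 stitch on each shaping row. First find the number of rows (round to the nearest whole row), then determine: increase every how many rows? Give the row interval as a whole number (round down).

Increase every 6th row.

Rows = 26.2 × 3.2 = 83.8 → 84 rows.
Stitches to add: 14 → 14 shaping rows (at 1 st each).
84 / 14 = 6.00 → every 6 rows.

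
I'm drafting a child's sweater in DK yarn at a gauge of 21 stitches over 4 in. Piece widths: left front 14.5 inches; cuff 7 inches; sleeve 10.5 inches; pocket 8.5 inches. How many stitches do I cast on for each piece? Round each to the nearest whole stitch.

left front 76; cuff 37; sleeve 55; pocket 45.

Rate = 21/4 = 5.25 sts per in.
left front: 14.5 × 5.25 = 76.12 → 76.
cuff: 7 × 5.25 = 36.75 → 37.
sleeve: 10.5 × 5.25 = 55.12 → 55.
pocket: 8.5 × 5.25 = 44.62 → 45.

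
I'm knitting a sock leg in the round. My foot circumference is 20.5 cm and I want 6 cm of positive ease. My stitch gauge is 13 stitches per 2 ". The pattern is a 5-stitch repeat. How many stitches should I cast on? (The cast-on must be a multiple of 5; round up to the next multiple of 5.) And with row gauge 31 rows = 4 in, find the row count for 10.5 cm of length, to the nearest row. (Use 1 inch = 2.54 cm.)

Finished = 20.5 + 6 = 26.5 cm.
26.5 cm × 1/2.54 = 10.43 inches.
13/2 = 6.5 sts per in; 10.43 × 6.5 = 67.81 sts.
Next multiple of 5 → 70.
10.5 cm = 4.13 inches; × 7.75 = 32.04 → 32 rows.

Cast on 70 stitches; work 32 rows.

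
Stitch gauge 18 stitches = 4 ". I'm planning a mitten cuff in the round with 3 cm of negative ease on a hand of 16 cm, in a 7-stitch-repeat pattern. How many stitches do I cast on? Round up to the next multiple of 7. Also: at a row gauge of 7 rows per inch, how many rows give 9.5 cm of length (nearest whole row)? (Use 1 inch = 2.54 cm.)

Cast on 28 stitches; work 26 rows.

Finished = 16 − 3 = 13 cm.
13 cm × 1/2.54 = 5.12 inches.
18/4 = 4.5 sts per in; 5.12 × 4.5 = 23.03 sts.
Next multiple of 7 → 28.
9.5 cm = 3.74 inches; × 7 = 26.18 → 26 rows.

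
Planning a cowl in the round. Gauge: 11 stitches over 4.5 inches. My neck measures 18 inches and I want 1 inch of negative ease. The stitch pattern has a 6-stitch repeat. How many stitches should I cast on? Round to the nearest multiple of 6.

Finished = 18 − 1 = 17 inches.
11 / 4.5 = 2.444 sts/in.
17 × 2.444 = 41.56 sts.
Nearest multiple of 6: 42.

CO 42 sts.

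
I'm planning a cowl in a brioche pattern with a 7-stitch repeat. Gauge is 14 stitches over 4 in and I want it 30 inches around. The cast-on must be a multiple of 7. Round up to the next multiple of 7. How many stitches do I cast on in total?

Cast on 105 stitches.

14 / 4 = 3.5 sts per inch.
30 × 3.5 = 105.00 sts.
Next multiple of 7: 105.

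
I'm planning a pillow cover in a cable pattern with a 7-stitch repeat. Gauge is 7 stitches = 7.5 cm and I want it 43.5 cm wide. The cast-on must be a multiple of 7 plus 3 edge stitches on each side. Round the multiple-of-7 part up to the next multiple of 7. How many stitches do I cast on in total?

7 / 7.5 = 0.933 sts per cm.
43.5 × 0.933 = 40.60 sts.
Less 6 edge sts → 34.60 for the repeat.
Next multiple of 7: 35.
Add back 6 edge sts → 41.

CO 41 sts.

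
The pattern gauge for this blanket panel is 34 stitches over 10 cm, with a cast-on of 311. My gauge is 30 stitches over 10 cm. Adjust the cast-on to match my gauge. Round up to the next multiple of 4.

276 stitches.

Scale factor = 30 / 34 = 0.882.
311 × 30 / 34 = 274.41 sts.
→ 276 sts.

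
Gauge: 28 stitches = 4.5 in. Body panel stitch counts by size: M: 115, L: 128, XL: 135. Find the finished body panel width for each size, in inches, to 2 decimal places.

28/4.5 = 6.222 sts per in.
M: 115 / 6.222 = 18.482 → 18.48 in.
L: 128 / 6.222 = 20.571 → 20.57 in.
XL: 135 / 6.222 = 21.696 → 21.70 in.

M 18.48 inches; L 20.57 inches; XL 21.70 inches.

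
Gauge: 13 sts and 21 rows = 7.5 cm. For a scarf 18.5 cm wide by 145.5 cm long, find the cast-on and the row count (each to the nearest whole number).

Stitch gauge = 13/7.5 = 1.733 sts/cm; 18.5 × 1.733 = 32.07 → 32 sts.
Row gauge = 21/7.5 = 2.8 rows/cm; 145.5 × 2.8 = 407.40 → 407 rows.

Cast on 32 stitches and work 407 rows.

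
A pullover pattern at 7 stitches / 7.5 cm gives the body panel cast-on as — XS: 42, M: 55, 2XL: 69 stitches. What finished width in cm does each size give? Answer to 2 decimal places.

XS 45.00 cm; M 58.93 cm; 2XL 73.93 cm.

7/7.5 = 0.933 sts per cm.
XS: 42 / 0.933 = 45.000 → 45.00 cm.
M: 55 / 0.933 = 58.929 → 58.93 cm.
2XL: 69 / 0.933 = 73.929 → 73.93 cm.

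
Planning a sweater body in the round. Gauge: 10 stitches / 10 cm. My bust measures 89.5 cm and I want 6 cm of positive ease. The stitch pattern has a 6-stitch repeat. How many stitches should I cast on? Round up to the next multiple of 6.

Finished = 89.5 + 6 = 95.5 cm.
10 / 10 = 1 sts/cm.
95.5 × 1 = 95.50 sts.
Next multiple of 6: 96.

Cast on 96 stitches.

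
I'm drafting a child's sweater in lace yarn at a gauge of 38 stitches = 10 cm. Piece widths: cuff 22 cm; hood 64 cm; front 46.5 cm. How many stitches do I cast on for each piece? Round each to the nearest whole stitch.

cuff 84; hood 243; front 177.

Rate = 38/10 = 3.8 sts per cm.
cuff: 22 × 3.8 = 83.60 → 84.
hood: 64 × 3.8 = 243.20 → 243.
front: 46.5 × 3.8 = 176.70 → 177.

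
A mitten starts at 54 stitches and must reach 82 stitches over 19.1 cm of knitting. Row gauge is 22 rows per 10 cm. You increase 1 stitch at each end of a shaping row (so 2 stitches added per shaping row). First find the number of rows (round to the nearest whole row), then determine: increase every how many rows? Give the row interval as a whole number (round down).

Rows = 19.1 × 2.2 = 42.0 → 42 rows.
Stitches to add: 28 → 14 shaping rows (at 2 st each).
42 / 14 = 3.00 → every 3 rows.

Increase every 3rd row.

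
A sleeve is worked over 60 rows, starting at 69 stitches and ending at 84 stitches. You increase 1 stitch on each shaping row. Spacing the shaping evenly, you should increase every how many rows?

Stitches to add: |84 − 69| = 15.
Shaping rows needed: 15 / 1 = 15.
60 rows / 15 = every 4 rows.

Increase every 4th row.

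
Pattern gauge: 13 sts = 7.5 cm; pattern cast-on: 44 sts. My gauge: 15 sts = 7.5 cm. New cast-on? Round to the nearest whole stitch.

51 stitches.

Scale factor = 15 / 13 = 1.154.
44 × 15 / 13 = 50.77 sts.
→ 51 sts.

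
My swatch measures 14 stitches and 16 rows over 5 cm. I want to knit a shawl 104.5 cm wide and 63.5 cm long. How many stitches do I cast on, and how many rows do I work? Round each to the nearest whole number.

Cast on 293 stitches and work 203 rows.

Stitch gauge = 14/5 = 2.8 sts/cm; 104.5 × 2.8 = 292.60 → 293 sts.
Row gauge = 16/5 = 3.2 rows/cm; 63.5 × 3.2 = 203.20 → 203 rows.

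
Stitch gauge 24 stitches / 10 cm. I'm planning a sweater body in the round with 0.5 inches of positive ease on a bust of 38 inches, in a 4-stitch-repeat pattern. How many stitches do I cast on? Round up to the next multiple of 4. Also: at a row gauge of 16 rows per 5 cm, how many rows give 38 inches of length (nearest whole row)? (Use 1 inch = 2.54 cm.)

Cast on 236 stitches; work 309 rows.

Finished = 38 + 0.5 = 38.5 inches.
38.5 inches × 2.54 = 97.79 cm.
24/10 = 2.4 sts per cm; 97.79 × 2.4 = 234.70 sts.
Next multiple of 4 → 236.
38 inches = 96.52 cm; × 3.2 = 308.86 → 309 rows.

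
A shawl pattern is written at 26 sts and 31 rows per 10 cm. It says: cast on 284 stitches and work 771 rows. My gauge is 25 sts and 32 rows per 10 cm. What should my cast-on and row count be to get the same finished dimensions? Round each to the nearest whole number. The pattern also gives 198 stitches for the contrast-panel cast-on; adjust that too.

Cast on 273 stitches; work 796 rows; contrast-panel cast-on 190 stitches.

Stitches: 284 × 25/26 = 273.08 → 273.
Rows: 771 × 32/31 = 795.87 → 796.
contrast-panel cast-on: 198 × 25/26 = 190.38 → 190.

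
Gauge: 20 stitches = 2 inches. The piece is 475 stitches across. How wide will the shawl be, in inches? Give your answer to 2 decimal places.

47.50 inches.

20 stitches / 2 inch = 10 stitches per inch.
475 / 10 = 47.500 inches.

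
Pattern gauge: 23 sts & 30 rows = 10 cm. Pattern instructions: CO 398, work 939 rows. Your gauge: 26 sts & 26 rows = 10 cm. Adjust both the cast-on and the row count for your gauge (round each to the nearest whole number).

Cast on 450 stitches; work 814 rows.

Stitches: 398 × 26/23 = 449.91 → 450.
Rows: 939 × 26/30 = 813.80 → 814.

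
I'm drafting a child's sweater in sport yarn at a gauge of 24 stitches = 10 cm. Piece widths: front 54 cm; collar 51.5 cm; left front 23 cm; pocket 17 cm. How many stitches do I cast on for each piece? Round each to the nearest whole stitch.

front 130; collar 124; left front 55; pocket 41.

Rate = 24/10 = 2.4 sts per cm.
front: 54 × 2.4 = 129.60 → 130.
collar: 51.5 × 2.4 = 123.60 → 124.
left front: 23 × 2.4 = 55.20 → 55.
pocket: 17 × 2.4 = 40.80 → 41.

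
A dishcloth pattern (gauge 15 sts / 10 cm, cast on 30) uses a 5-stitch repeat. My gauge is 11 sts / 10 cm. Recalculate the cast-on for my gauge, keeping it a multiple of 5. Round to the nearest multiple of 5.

30 × 11 / 15 = 22.00.
Nearest multiple of 5: 20.

Cast on 20 stitches.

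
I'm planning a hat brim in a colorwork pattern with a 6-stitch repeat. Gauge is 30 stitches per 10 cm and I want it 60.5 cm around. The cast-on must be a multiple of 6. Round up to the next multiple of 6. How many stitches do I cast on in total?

30 / 10 = 3 sts per cm.
60.5 × 3 = 181.50 sts.
Next multiple of 6: 186.

CO 186 sts.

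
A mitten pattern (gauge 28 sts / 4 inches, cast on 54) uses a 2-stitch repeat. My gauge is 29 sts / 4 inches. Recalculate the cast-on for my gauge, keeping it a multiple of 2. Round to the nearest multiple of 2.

56 stitches.

54 × 29 / 28 = 55.93.
Nearest multiple of 2: 56.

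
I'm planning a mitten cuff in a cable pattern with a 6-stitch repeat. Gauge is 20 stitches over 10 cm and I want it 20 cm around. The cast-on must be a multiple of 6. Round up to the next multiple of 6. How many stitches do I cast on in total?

20 / 10 = 2 sts per cm.
20 × 2 = 40.00 sts.
Next multiple of 6: 42.

42 stitches.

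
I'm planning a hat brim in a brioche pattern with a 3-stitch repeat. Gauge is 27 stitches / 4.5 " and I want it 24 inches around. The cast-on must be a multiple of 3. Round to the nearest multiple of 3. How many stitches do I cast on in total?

144 stitches.

27 / 4.5 = 6 sts per inch.
24 × 6 = 144.00 sts.
Nearest multiple of 3: 144.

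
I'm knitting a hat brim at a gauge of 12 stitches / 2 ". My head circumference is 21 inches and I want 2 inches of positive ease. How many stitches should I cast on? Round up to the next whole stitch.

138 stitches.

Finished = 21 + 2 = 23 in.
12 / 2 = 6 sts per inch.
23.00 × 6 = 138.00 sts.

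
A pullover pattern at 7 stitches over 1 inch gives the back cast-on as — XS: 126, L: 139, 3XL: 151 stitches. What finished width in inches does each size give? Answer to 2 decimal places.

7/1 = 7 sts per in.
XS: 126 / 7 = 18.000 → 18.00 in.
L: 139 / 7 = 19.857 → 19.86 in.
3XL: 151 / 7 = 21.571 → 21.57 in.

XS 18.00 inches; L 19.86 inches; 3XL 21.57 inches.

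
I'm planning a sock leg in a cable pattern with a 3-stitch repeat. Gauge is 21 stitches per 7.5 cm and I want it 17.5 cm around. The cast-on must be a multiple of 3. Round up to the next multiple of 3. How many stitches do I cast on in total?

CO 51 sts.

21 / 7.5 = 2.8 sts per cm.
17.5 × 2.8 = 49.00 sts.
Next multiple of 3: 51.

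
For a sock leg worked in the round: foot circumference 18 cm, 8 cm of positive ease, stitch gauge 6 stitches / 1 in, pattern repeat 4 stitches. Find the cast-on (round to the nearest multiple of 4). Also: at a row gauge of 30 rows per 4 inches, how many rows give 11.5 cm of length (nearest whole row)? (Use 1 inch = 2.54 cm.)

Finished = 18 + 8 = 26 cm.
26 cm × 1/2.54 = 10.24 inches.
6/1 = 6 sts per in; 10.24 × 6 = 61.42 sts.
Nearest multiple of 4 → 60.
11.5 cm = 4.53 inches; × 7.5 = 33.96 → 34 rows.

Cast on 60 stitches; work 34 rows.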